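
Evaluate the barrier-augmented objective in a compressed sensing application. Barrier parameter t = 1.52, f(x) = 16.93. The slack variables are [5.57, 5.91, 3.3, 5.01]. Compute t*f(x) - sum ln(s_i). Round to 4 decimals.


Step 1: Compute log-barrier.
ln values: [1.7174, 1.7766, 1.1939, 1.6114]
phi = -(1.7174 + 1.7766 + 1.1939 + 1.6114) = -6.2994
Step 2: Compute augmented objective.
t*f(x) = 1.52*16.93 = 25.7336
Total = 25.7336 - 6.2994 = 19.4342


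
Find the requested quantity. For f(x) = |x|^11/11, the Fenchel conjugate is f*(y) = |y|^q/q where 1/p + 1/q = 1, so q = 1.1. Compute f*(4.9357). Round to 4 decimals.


The conjugate exponent q satisfies 1/p + 1/q = 1.
p = 11, so q = 11/(11 - 1) = 1.1
|y|^q = 4.9357^1.1 = 5.7901
f*(4.9357) = 5.7901 / 1.1 = 5.2637


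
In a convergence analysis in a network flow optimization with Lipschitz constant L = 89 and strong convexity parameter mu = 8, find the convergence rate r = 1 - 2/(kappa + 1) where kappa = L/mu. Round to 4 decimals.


Step 1: Compute the condition number.
kappa = L/mu = 89/8 = 11.125
Step 2: Compute the convergence rate.
r = 1 - 2/(kappa + 1) = 1 - 2*mu/(L + mu) = (L - mu)/(L + mu) = 81/97 = 0.8351


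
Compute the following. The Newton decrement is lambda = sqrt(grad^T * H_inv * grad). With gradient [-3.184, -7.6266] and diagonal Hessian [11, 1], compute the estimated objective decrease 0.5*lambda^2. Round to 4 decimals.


Step 1: H is diagonal, so H^(-1) * g = [-0.2895, -7.6266].
Step 2: g^T H^(-1) g = sum_i g_i^2 / H_ii
  = (-3.184)^2/11 + (-7.6266)^2/1
  = 0.9216 + 58.165 = 59.0867
Step 3: Objective decrease = 0.5 * g^T H^(-1) g = 29.5433


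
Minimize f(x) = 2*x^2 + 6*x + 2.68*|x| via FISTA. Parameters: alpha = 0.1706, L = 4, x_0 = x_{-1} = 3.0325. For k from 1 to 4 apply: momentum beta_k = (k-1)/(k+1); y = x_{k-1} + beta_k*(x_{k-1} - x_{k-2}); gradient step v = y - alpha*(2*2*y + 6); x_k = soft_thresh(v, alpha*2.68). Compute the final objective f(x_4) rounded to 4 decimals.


FISTA on f(x) = 2*x^2 + 6*x + 2.68*|x|
L = 4, alpha = 0.1706
Iteration 1: beta = 0.0, y = 3.0325 + 0.0*(3.0325 - 3.0325) = 3.0325
  grad(y) = 18.13, v = y - alpha*grad = -0.0605
  prox(v) = soft_thresh(-0.0605, 0.4572) = 0.0
Iteration 2: beta = 0.3333, y = 0.0 + 0.3333*(0.0 - 3.0325) = -1.0108
  grad(y) = 1.9567, v = y - alpha*grad = -1.3446
  prox(v) = soft_thresh(-1.3446, 0.4572) = -0.8874
Iteration 3: beta = 0.5, y = -0.8874 + 0.5*(-0.8874 - 0.0) = -1.3311
  grad(y) = 0.6754, v = y - alpha*grad = -1.4464
  prox(v) = soft_thresh(-1.4464, 0.4572) = -0.9892
Iteration 4: beta = 0.6, y = -0.9892 + 0.6*(-0.9892 + 0.8874) = -1.0502
  grad(y) = 1.7992, v = y - alpha*grad = -1.3571
  prox(v) = soft_thresh(-1.3571, 0.4572) = -0.8999
f(x_4) = 2*(-0.8999)^2 + 6*(-0.8999) + 2.68*|-0.8999| = -1.368


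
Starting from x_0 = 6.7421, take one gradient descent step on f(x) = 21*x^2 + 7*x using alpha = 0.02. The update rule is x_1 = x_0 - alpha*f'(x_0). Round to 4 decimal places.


We compute the gradient at x_0 and apply the update.
f'(x) = 42*x + 7
f'(6.7421) = 42*6.7421 + 7 = 290.1682
x_1 = 6.7421 - 0.02*290.1682 = 0.9387


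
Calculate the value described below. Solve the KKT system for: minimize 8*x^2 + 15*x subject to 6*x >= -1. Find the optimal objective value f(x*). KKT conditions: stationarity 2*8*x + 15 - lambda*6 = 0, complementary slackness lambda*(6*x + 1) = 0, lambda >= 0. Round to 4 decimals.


Step 1: Try lambda = 0 (constraint inactive).
x_unc = -15/(2*8) = -0.9375
Check: 6*-0.9375 = -5.625 < -1 -- violated!
Step 2: Constraint must be active: 6*x = -1
x* = -1/6 = -0.1667 (rounded; the exact value -1/6 is used below)
lambda = (2*8*(-1/6) + 15)/6 = 2.0556
Step 3: Compute optimal value.
f(x*) = 8*(-1/6)^2 + 15*(-1/6) = -2.2778


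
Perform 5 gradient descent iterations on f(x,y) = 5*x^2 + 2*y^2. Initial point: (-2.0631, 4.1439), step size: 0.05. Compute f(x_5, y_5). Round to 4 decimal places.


Gradient descent on f(x,y) = 5*x^2 + 2*y^2.
Starting point: (-2.0631, 4.1439), alpha = 0.05
Step 1: grad_x = 2*5*-2.0631 = -20.631, grad_y = 2*2*4.1439 = 16.5756
  x_1 = -2.0631 - 0.05*-20.631 = -1.0316
  y_1 = 4.1439 - 0.05*16.5756 = 3.3151
Step 2: grad_x = 2*5*-1.0316 = -10.3155, grad_y = 2*2*3.3151 = 13.2605
  x_2 = -1.0316 - 0.05*-10.3155 = -0.5158
  y_2 = 3.3151 - 0.05*13.2605 = 2.6521
Step 3: grad_x = 2*5*-0.5158 = -5.1578, grad_y = 2*2*2.6521 = 10.6084
  x_3 = -0.5158 - 0.05*-5.1578 = -0.2579
  y_3 = 2.6521 - 0.05*10.6084 = 2.1217
Step 4: grad_x = 2*5*-0.2579 = -2.5789, grad_y = 2*2*2.1217 = 8.4867
  x_4 = -0.2579 - 0.05*-2.5789 = -0.1289
  y_4 = 2.1217 - 0.05*8.4867 = 1.6973
Step 5: grad_x = 2*5*-0.1289 = -1.2894, grad_y = 2*2*1.6973 = 6.7894
  x_5 = -0.1289 - 0.05*-1.2894 = -0.0645
  y_5 = 1.6973 - 0.05*6.7894 = 1.3579
f(-0.0645, 1.3579) = 5*(-0.0645)^2 + 2*1.3579^2 = 3.7084


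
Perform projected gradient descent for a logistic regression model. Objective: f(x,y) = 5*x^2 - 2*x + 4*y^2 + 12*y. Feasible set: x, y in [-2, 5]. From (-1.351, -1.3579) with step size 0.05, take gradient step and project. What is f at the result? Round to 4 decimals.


Step 1: Compute gradient at (-1.351, -1.3579).
grad_x = 2*5*-1.351 - 2 = -15.51
grad_y = 2*4*-1.3579 + 12 = 1.1368
Step 2: Gradient step.
x_raw = -1.351 - 0.05*-15.51 = -0.5755
y_raw = -1.3579 - 0.05*1.1368 = -1.4147
Step 3: Project onto [-2, 5].
x_proj = clip(-0.5755) = -0.5755
y_proj = clip(-1.4147) = -1.4147
Step 4: Evaluate f.
f(-0.5755, -1.4147) = -6.1639


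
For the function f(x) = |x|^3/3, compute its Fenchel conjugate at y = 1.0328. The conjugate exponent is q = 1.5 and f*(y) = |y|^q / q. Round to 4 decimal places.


The conjugate exponent q satisfies 1/p + 1/q = 1.
p = 3, so q = 3/(3 - 1) = 1.5
|y|^q = 1.0328^1.5 = 1.0496
f*(1.0328) = 1.0496 / 1.5 = 0.6997


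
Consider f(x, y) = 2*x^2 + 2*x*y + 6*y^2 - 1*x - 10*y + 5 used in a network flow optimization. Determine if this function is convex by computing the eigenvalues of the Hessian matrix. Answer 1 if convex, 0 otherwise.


The Hessian of f(x,y) = 2*x^2 + 2*x*y + 6*y^2 - 1*x - 10*y + 5 is:
H = [[4, 2], [2, 12]]
Trace = 4 + 12 = 16
Determinant = 4*12 - (2)^2 = 44
Discriminant = (16)^2 - 4*44 = 80.0
Eigenvalues: lambda_1 = 3.5279, lambda_2 = 12.4721
The function is convex.

1


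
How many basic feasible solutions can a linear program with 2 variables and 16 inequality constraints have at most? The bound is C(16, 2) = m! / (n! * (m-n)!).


Each vertex corresponds to some choice of n active constraints out of m, so the number of vertices is at most C(m, n) = m! / (n!(m-n)!).
m = 16, n = 2
Numerator: 16 * 15
Denominator: 2! = 2
C(16, 2) = 120


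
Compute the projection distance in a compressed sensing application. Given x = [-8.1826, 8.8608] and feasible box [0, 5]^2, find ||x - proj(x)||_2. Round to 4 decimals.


Project each component onto [0, 5].
clip(-8.1826) = 0.0, clip(8.8608) = 5.0
Projection = [0.0, 5.0]
Squared diffs: [66.9549, 14.9058]
Distance = sqrt(81.8607) = 9.0477


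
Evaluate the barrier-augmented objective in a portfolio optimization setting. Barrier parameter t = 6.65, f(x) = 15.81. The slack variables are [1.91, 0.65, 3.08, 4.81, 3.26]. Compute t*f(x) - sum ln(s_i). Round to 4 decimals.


Step 1: Compute log-barrier.
ln values: [0.6471, -0.4308, 1.1249, 1.5707, 1.1817]
phi = -(0.6471 - 0.4308 + 1.1249 + 1.5707 + 1.1817) = -4.0937
Step 2: Compute augmented objective.
t*f(x) = 6.65*15.81 = 105.1365
Total = 105.1365 - 4.0937 = 101.0428


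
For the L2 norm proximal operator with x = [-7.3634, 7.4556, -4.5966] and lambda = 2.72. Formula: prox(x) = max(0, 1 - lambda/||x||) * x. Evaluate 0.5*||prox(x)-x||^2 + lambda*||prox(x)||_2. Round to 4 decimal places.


Step 1: Compute ||x||.
||x|| = 11.4427
Step 2: Compute scaling factor.
scale = max(0, 1 - 2.72/11.4427) = 0.7623
Step 3: prox(x) = [-5.6131, 5.6834, -3.504]
||prox(x)|| = 8.7227
Step 4: Proximal objective.
0.5*||prox-x||^2 = 3.6992
lambda*||prox|| = 23.7257
Total = 27.4248


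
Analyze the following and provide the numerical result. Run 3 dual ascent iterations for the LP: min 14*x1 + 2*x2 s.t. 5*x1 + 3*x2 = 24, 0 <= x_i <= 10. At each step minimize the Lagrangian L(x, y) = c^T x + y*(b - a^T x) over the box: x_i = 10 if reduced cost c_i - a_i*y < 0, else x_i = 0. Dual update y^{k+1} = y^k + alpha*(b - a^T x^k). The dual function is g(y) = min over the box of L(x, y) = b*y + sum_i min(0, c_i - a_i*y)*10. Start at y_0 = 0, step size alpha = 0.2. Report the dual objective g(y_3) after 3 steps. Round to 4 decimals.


Dual ascent for LP: min 14*x1 + 2*x2, 5*x1 + 3*x2 = 24, 0 <= x_i <= 10
Step 1: y^k = 0.0, reduced costs: (14.0, 2.0)
  x^k = (0.0, 0.0), subgradient = b - a^T x = 24.0
  y^{k+1} = 0.0 + 0.2*24.0 = 4.8
Step 2: y^k = 4.8, reduced costs: (-10.0, -12.4)
  x^k = (10.0, 10.0), subgradient = b - a^T x = -56.0
  y^{k+1} = 4.8 + 0.2*-56.0 = -6.4
Step 3: y^k = -6.4, reduced costs: (46.0, 21.2)
  x^k = (0.0, 0.0), subgradient = b - a^T x = 24.0
  y^{k+1} = -6.4 + 0.2*24.0 = -1.6
Dual objective at y_3 = -1.6: reduced costs (22.0, 6.8), box minimizer x = (0.0, 0.0)
g(y_3) = b*y + (c1 - a1*y)*x1 + (c2 - a2*y)*x2 = 24*(-1.6) + 22.0*0.0 + 6.8*0.0 = -38.4 + 0.0 + 0.0 = -38.4


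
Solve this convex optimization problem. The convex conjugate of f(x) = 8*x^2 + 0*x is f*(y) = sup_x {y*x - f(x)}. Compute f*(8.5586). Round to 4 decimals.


f*(y) = sup_x {y*x - a*x^2 - b*x} = sup_x {(y-b)*x - a*x^2}
FOC: (y - b) - 2a*x = 0 => x* = (y - b)/(2a)
x* = (8.5586 - 0)/(2*8) = 0.5349
f*(8.5586) = (y-b)^2/(4a) = (8.5586 - 0)^2/(4*8)
= 73.2496/32 = 2.2891


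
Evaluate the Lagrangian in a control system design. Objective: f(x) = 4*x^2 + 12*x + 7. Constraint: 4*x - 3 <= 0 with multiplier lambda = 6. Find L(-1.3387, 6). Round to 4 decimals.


Step 1: Evaluate f(x).
f(-1.3387) = 4*(-1.3387)^2 + 12*(-1.3387) + 7 = -1.8959
Step 2: Evaluate g(x).
g(-1.3387) = 4*-1.3387 - 3 = -8.3548
Step 3: Compute Lagrangian.
L = -1.8959 + 6*-8.3548 = -52.0247


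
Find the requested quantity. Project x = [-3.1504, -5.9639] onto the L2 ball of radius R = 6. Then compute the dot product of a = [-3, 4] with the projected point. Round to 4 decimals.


Step 1: Compute ||x|| (intermediates to 6 decimals).
||x|| = sqrt((-3.1504)^2 + (-5.9639)^2) = 6.744859
Step 2: Project.
Since ||x|| > R, scale = R/||x|| = 6/6.744859 = 0.889566, proj(x) = scale * x
proj(x) = [-2.802489, -5.305283]
Step 3: Dot product.
a^T * proj(x) = -3*(-2.802489) + 4*(-5.305283) = -12.8137


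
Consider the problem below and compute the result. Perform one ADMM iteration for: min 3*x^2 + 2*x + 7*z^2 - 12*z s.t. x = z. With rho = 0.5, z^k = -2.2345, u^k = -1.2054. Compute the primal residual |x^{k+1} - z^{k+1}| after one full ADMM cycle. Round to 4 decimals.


ADMM iteration with rho = 0.5, z^k = -2.2345, u^k = -1.2054
Step 1: x-update.
Minimize 3*x^2 + 2*x + (0.5/2)*(x + 2.2345 - 1.2054)^2
FOC: (2*3 + 0.5)*x = -2 + 0.5*(-2.2345 + 1.2054)
x^{k+1} = -0.3869
Step 2: z-update.
Minimize 7*z^2 - 12*z + (0.5/2)*(-0.3869 - z - 1.2054)^2
FOC: (2*7 + 0.5)*z = 12 + 0.5*(-0.3869 - 1.2054)
z^{k+1} = 0.7727
Step 3: u-update.
u^{k+1} = -1.2054 - 0.3869 - 0.7727 = -2.3649
Step 4: Primal residual = |-0.3869 - 0.7727| = 1.1595


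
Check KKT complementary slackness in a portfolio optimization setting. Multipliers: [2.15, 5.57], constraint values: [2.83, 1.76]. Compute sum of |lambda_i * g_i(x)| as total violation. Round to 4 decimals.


KKT complementary slackness check:
lambda_1 * g_1 = 2.15 * 2.83 = 6.0845
lambda_2 * g_2 = 5.57 * 1.76 = 9.8032
Total violation = 6.0845 + 9.8032 = 15.8877


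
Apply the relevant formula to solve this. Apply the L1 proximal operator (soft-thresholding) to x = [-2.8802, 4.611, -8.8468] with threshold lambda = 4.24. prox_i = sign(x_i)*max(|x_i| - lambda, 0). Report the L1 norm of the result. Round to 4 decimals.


Soft-thresholding with lambda = 4.24:
prox(-2.8802) = sign(-2.8802)*max(|-2.8802| - 4.24, 0) = 0.0
prox(4.611) = sign(4.611)*max(|4.611| - 4.24, 0) = 0.371
prox(-8.8468) = sign(-8.8468)*max(|-8.8468| - 4.24, 0) = -4.6068
prox(x) = [0.0, 0.371, -4.6068]
||prox(x)||_1 = 0.0 + 0.371 + 4.6068 = 4.9778


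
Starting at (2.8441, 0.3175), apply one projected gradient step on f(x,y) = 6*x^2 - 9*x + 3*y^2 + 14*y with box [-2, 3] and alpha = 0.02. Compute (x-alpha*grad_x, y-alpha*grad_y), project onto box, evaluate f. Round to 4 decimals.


Step 1: Compute gradient at (2.8441, 0.3175).
grad_x = 2*6*2.8441 - 9 = 25.1292
grad_y = 2*3*0.3175 + 14 = 15.905
Step 2: Gradient step.
x_raw = 2.8441 - 0.02*25.1292 = 2.3415
y_raw = 0.3175 - 0.02*15.905 = -0.0006
Step 3: Project onto [-2, 3].
x_proj = clip(2.3415) = 2.3415
y_proj = clip(-0.0006) = -0.0006
Step 4: Evaluate f.
f(2.3415, -0.0006) = 11.8141


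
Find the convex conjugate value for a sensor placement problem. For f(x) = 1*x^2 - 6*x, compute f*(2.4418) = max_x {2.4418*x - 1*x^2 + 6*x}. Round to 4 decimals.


f*(y) = sup_x {y*x - a*x^2 - b*x} = sup_x {(y-b)*x - a*x^2}
FOC: (y - b) - 2a*x = 0 => x* = (y - b)/(2a)
x* = (2.4418 + 6)/(2*1) = 4.2209
f*(2.4418) = (y-b)^2/(4a) = (2.4418 + 6)^2/(4*1)
= 71.264/4 = 17.816


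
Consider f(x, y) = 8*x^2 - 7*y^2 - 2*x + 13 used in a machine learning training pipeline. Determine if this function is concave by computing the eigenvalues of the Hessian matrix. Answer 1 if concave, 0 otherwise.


The Hessian of f(x,y) = 8*x^2 - 7*y^2 - 2*x + 13 is:
H = [[16, 0], [0, -14]]
Trace = 16 - 14 = 2
Determinant = 16*-14 - (0)^2 = -224
Discriminant = (2)^2 - 4*-224 = 900.0
Eigenvalues: lambda_1 = -14.0, lambda_2 = 16.0
The function is not concave.

0


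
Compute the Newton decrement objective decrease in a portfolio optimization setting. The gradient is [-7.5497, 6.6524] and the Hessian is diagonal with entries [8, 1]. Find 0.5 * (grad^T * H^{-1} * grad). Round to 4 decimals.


Step 1: H is diagonal, so H^(-1) * g = [-0.9437, 6.6524].
Step 2: g^T H^(-1) g = sum_i g_i^2 / H_ii
  = (-7.5497)^2/8 + (6.6524)^2/1
  = 7.1247 + 44.2544 = 51.3792
Step 3: Objective decrease = 0.5 * g^T H^(-1) g = 25.6896


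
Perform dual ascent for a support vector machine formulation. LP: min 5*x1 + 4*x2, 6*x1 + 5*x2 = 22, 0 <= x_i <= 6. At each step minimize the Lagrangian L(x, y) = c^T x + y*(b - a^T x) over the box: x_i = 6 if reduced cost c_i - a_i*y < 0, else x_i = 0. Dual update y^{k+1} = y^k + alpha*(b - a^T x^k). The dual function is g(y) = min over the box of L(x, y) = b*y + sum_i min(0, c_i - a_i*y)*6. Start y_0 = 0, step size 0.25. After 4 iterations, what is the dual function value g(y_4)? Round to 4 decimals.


Dual ascent for LP: min 5*x1 + 4*x2, 6*x1 + 5*x2 = 22, 0 <= x_i <= 6
Step 1: y^k = 0.0, reduced costs: (5.0, 4.0)
  x^k = (0.0, 0.0), subgradient = b - a^T x = 22.0
  y^{k+1} = 0.0 + 0.25*22.0 = 5.5
Step 2: y^k = 5.5, reduced costs: (-28.0, -23.5)
  x^k = (6.0, 6.0), subgradient = b - a^T x = -44.0
  y^{k+1} = 5.5 + 0.25*-44.0 = -5.5
Step 3: y^k = -5.5, reduced costs: (38.0, 31.5)
  x^k = (0.0, 0.0), subgradient = b - a^T x = 22.0
  y^{k+1} = -5.5 + 0.25*22.0 = 0.0
Step 4: y^k = 0.0, reduced costs: (5.0, 4.0)
  x^k = (0.0, 0.0), subgradient = b - a^T x = 22.0
  y^{k+1} = 0.0 + 0.25*22.0 = 5.5
Dual objective at y_4 = 5.5: reduced costs (-28.0, -23.5), box minimizer x = (6.0, 6.0)
g(y_4) = b*y + (c1 - a1*y)*x1 + (c2 - a2*y)*x2 = 22*5.5 + (-28.0)*6.0 + (-23.5)*6.0 = 121.0 - 168.0 - 141.0 = -188.0


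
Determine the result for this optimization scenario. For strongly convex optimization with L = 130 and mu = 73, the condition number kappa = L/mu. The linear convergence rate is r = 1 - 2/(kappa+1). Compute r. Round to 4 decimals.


Step 1: Compute the condition number.
kappa = L/mu = 130/73 = 1.7808
Step 2: Compute the convergence rate.
r = 1 - 2/(kappa + 1) = 1 - 2*mu/(L + mu) = (L - mu)/(L + mu) = 57/203 = 0.2808


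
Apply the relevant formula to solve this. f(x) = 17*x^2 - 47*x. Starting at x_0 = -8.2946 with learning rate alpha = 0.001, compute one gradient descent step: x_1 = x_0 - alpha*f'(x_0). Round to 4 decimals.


We compute the gradient at x_0 and apply the update.
f'(x) = 34*x - 47
f'(-8.2946) = 34*-8.2946 - 47 = -329.0164
x_1 = -8.2946 - 0.001*-329.0164 = -7.9656


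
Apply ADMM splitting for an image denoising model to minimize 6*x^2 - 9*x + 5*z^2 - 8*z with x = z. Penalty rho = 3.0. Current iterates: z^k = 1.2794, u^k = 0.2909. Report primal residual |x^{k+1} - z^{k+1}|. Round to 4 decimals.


ADMM iteration with rho = 3.0, z^k = 1.2794, u^k = 0.2909
Step 1: x-update.
Minimize 6*x^2 - 9*x + (3.0/2)*(x - 1.2794 + 0.2909)^2
FOC: (2*6 + 3.0)*x = 9 + 3.0*(1.2794 - 0.2909)
x^{k+1} = 0.7977
Step 2: z-update.
Minimize 5*z^2 - 8*z + (3.0/2)*(0.7977 - z + 0.2909)^2
FOC: (2*5 + 3.0)*z = 8 + 3.0*(0.7977 + 0.2909)
z^{k+1} = 0.8666
Step 3: u-update.
u^{k+1} = 0.2909 + 0.7977 - 0.8666 = 0.222
Step 4: Primal residual = |0.7977 - 0.8666| = 0.0689


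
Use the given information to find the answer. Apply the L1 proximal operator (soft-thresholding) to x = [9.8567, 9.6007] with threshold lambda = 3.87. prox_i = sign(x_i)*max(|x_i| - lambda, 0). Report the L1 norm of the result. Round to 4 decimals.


Soft-thresholding with lambda = 3.87:
prox(9.8567) = sign(9.8567)*max(|9.8567| - 3.87, 0) = 5.9867
prox(9.6007) = sign(9.6007)*max(|9.6007| - 3.87, 0) = 5.7307
prox(x) = [5.9867, 5.7307]
||prox(x)||_1 = 5.9867 + 5.7307 = 11.7174


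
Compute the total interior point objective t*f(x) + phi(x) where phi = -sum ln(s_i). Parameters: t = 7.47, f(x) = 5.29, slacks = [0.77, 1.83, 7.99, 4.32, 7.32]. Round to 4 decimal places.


Step 1: Compute log-barrier.
ln values: [-0.2614, 0.6043, 2.0782, 1.4633, 1.9906]
phi = -(-0.2614 + 0.6043 + 2.0782 + 1.4633 + 1.9906) = -5.875
Step 2: Compute augmented objective.
t*f(x) = 7.47*5.29 = 39.5163
Total = 39.5163 - 5.875 = 33.6413


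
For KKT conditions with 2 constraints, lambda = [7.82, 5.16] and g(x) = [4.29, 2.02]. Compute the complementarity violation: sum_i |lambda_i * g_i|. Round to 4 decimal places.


KKT complementary slackness check:
lambda_1 * g_1 = 7.82 * 4.29 = 33.5478
lambda_2 * g_2 = 5.16 * 2.02 = 10.4232
Total violation = 33.5478 + 10.4232 = 43.971


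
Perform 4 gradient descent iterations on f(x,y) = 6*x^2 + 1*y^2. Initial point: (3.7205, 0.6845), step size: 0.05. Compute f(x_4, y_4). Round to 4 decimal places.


Gradient descent on f(x,y) = 6*x^2 + 1*y^2.
Starting point: (3.7205, 0.6845), alpha = 0.05
Step 1: grad_x = 2*6*3.7205 = 44.646, grad_y = 2*1*0.6845 = 1.369
  x_1 = 3.7205 - 0.05*44.646 = 1.4882
  y_1 = 0.6845 - 0.05*1.369 = 0.6161
Step 2: grad_x = 2*6*1.4882 = 17.8584, grad_y = 2*1*0.6161 = 1.2321
  x_2 = 1.4882 - 0.05*17.8584 = 0.5953
  y_2 = 0.6161 - 0.05*1.2321 = 0.5544
Step 3: grad_x = 2*6*0.5953 = 7.1434, grad_y = 2*1*0.5544 = 1.1089
  x_3 = 0.5953 - 0.05*7.1434 = 0.2381
  y_3 = 0.5544 - 0.05*1.1089 = 0.499
Step 4: grad_x = 2*6*0.2381 = 2.8573, grad_y = 2*1*0.499 = 0.998
  x_4 = 0.2381 - 0.05*2.8573 = 0.0952
  y_4 = 0.499 - 0.05*0.998 = 0.4491
f(0.0952, 0.4491) = 6*0.0952^2 + 1*0.4491^2 = 0.2561


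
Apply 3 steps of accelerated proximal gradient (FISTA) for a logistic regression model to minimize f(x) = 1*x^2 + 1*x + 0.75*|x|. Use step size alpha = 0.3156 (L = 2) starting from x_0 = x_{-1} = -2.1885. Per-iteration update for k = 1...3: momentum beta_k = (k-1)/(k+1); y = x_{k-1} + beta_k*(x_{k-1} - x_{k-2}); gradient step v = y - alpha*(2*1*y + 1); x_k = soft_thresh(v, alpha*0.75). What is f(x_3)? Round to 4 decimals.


FISTA on f(x) = 1*x^2 + 1*x + 0.75*|x|
L = 2, alpha = 0.3156
Iteration 1: beta = 0.0, y = -2.1885 + 0.0*(-2.1885 + 2.1885) = -2.1885
  grad(y) = -3.377, v = y - alpha*grad = -1.1227
  prox(v) = soft_thresh(-1.1227, 0.2367) = -0.886
Iteration 2: beta = 0.3333, y = -0.886 + 0.3333*(-0.886 + 2.1885) = -0.4519
  grad(y) = 0.0963, v = y - alpha*grad = -0.4822
  prox(v) = soft_thresh(-0.4822, 0.2367) = -0.2455
Iteration 3: beta = 0.5, y = -0.2455 + 0.5*(-0.2455 + 0.886) = 0.0747
  grad(y) = 1.1494, v = y - alpha*grad = -0.2881
  prox(v) = soft_thresh(-0.2881, 0.2367) = -0.0514
f(x_3) = 1*(-0.0514)^2 + 1*(-0.0514) + 0.75*|-0.0514| = -0.0102


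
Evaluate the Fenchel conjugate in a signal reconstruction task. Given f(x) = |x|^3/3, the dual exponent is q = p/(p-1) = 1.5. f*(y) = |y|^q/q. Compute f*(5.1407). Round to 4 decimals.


The conjugate exponent q satisfies 1/p + 1/q = 1.
p = 3, so q = 3/(3 - 1) = 1.5
|y|^q = 5.1407^1.5 = 11.6556
f*(5.1407) = 11.6556 / 1.5 = 7.7704


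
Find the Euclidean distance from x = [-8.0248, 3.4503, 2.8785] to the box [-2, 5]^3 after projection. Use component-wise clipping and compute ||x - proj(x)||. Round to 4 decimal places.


Project each component onto [-2, 5].
clip(-8.0248) = -2.0, clip(3.4503) = 3.4503, clip(2.8785) = 2.8785
Projection = [-2.0, 3.4503, 2.8785]
Squared diffs: [36.2982, 0.0, 0.0]
Distance = sqrt(36.2982) = 6.0248


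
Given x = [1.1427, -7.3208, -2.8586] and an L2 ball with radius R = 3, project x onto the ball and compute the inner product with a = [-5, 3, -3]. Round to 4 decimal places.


Step 1: Compute ||x|| (intermediates to 6 decimals).
||x|| = sqrt(1.1427^2 + (-7.3208)^2 + (-2.8586)^2) = 7.941755
Step 2: Project.
Since ||x|| > R, scale = R/||x|| = 3/7.941755 = 0.37775, proj(x) = scale * x
proj(x) = [0.431655, -2.765432, -1.079836]
Step 3: Dot product.
a^T * proj(x) = -5*0.431655 + 3*(-2.765432) - 3*(-1.079836) = -7.2151


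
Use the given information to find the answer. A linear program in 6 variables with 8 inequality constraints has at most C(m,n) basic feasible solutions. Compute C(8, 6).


Each vertex corresponds to some choice of n active constraints out of m, so the number of vertices is at most C(m, n) = m! / (n!(m-n)!).
m = 8, n = 6
Numerator: 8 * 7 * 6 * 5 * 4 * 3
Denominator: 6! = 720
C(8, 6) = 28


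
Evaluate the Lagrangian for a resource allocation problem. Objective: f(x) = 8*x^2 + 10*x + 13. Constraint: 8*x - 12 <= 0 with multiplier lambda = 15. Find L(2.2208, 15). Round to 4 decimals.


Step 1: Evaluate f(x).
f(2.2208) = 8*2.2208^2 + 10*2.2208 + 13 = 74.6636
Step 2: Evaluate g(x).
g(2.2208) = 8*2.2208 - 12 = 5.7664
Step 3: Compute Lagrangian.
L = 74.6636 + 15*5.7664 = 161.1596


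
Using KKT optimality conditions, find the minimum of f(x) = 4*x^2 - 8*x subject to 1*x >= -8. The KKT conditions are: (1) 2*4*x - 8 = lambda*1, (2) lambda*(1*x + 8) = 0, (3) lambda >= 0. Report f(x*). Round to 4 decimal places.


Step 1: Try lambda = 0 (constraint inactive).
Stationarity: 2*4*x - 8 = 0
x* = 8/(2*4) = 1.0
Check constraint: 1*1.0 = 1.0 >= -8 -- satisfied.
Step 2: Compute optimal value.
f(x*) = 4*1.0^2 - 8*1.0 = -4.0


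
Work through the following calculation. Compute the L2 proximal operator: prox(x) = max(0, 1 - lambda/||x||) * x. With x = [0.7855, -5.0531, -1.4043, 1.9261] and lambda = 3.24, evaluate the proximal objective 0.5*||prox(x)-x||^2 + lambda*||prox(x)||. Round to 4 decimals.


Step 1: Compute ||x||.
||x|| = 5.6421
Step 2: Compute scaling factor.
scale = max(0, 1 - 3.24/5.6421) = 0.4257
Step 3: prox(x) = [0.3344, -2.1513, -0.5979, 0.82]
||prox(x)|| = 2.4021
Step 4: Proximal objective.
0.5*||prox-x||^2 = 5.2488
lambda*||prox|| = 7.7828
Total = 13.0314


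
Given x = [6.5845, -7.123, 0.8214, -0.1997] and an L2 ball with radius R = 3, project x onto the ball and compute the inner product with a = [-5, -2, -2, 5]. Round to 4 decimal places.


Step 1: Compute ||x|| (intermediates to 6 decimals).
||x|| = sqrt(6.5845^2 + (-7.123)^2 + 0.8214^2 + (-0.1997)^2) = 9.736906
Step 2: Project.
Since ||x|| > R, scale = R/||x|| = 3/9.736906 = 0.308106, proj(x) = scale * x
proj(x) = [2.028724, -2.194639, 0.253078, -0.061529]
Step 3: Dot product.
a^T * proj(x) = -5*2.028724 - 2*(-2.194639) - 2*0.253078 + 5*(-0.061529) = -6.5681


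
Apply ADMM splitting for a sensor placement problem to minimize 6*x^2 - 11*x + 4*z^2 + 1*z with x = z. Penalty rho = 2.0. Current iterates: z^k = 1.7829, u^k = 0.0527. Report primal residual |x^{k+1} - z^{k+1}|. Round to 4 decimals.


ADMM iteration with rho = 2.0, z^k = 1.7829, u^k = 0.0527
Step 1: x-update.
Minimize 6*x^2 - 11*x + (2.0/2)*(x - 1.7829 + 0.0527)^2
FOC: (2*6 + 2.0)*x = 11 + 2.0*(1.7829 - 0.0527)
x^{k+1} = 1.0329
Step 2: z-update.
Minimize 4*z^2 + 1*z + (2.0/2)*(1.0329 - z + 0.0527)^2
FOC: (2*4 + 2.0)*z = -1 + 2.0*(1.0329 + 0.0527)
z^{k+1} = 0.1171
Step 3: u-update.
u^{k+1} = 0.0527 + 1.0329 - 0.1171 = 0.9685
Step 4: Primal residual = |1.0329 - 0.1171| = 0.9158


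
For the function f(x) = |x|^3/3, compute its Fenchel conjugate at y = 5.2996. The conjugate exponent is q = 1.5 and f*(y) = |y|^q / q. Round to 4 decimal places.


The conjugate exponent q satisfies 1/p + 1/q = 1.
p = 3, so q = 3/(3 - 1) = 1.5
|y|^q = 5.2996^1.5 = 12.2001
f*(5.2996) = 12.2001 / 1.5 = 8.1334


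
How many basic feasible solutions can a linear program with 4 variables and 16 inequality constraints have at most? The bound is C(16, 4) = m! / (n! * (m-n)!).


Each vertex corresponds to some choice of n active constraints out of m, so the number of vertices is at most C(m, n) = m! / (n!(m-n)!).
m = 16, n = 4
Numerator: 16 * 15 * 14 * 13
Denominator: 4! = 24
C(16, 4) = 1820


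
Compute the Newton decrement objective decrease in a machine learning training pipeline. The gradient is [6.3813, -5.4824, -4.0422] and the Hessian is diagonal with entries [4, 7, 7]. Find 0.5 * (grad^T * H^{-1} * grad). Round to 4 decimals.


Step 1: H is diagonal, so H^(-1) * g = [1.5953, -0.7832, -0.5775].
Step 2: g^T H^(-1) g = sum_i g_i^2 / H_ii
  = (6.3813)^2/4 + (-5.4824)^2/7 + (-4.0422)^2/7
  = 10.1802 + 4.2938 + 2.3342 = 16.8083
Step 3: Objective decrease = 0.5 * g^T H^(-1) g = 8.4041


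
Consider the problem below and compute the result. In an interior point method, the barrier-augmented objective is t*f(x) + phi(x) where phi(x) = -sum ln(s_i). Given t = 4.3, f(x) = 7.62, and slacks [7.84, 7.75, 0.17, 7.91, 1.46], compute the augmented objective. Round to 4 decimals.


Step 1: Compute log-barrier.
ln values: [2.0592, 2.0477, -1.772, 2.0681, 0.3784]
phi = -(2.0592 + 2.0477 - 1.772 + 2.0681 + 0.3784) = -4.7815
Step 2: Compute augmented objective.
t*f(x) = 4.3*7.62 = 32.766
Total = 32.766 - 4.7815 = 27.9845


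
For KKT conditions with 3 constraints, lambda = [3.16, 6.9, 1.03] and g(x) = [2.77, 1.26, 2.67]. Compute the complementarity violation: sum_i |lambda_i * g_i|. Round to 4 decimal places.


KKT complementary slackness check:
lambda_1 * g_1 = 3.16 * 2.77 = 8.7532
lambda_2 * g_2 = 6.9 * 1.26 = 8.694
lambda_3 * g_3 = 1.03 * 2.67 = 2.7501
Total violation = 8.7532 + 8.694 + 2.7501 = 20.1973


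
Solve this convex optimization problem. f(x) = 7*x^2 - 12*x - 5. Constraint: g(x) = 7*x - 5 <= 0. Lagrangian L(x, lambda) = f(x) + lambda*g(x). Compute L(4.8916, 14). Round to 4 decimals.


Step 1: Evaluate f(x).
f(4.8916) = 7*4.8916^2 - 12*4.8916 - 5 = 103.7951
Step 2: Evaluate g(x).
g(4.8916) = 7*4.8916 - 5 = 29.2412
Step 3: Compute Lagrangian.
L = 103.7951 + 14*29.2412 = 513.1719


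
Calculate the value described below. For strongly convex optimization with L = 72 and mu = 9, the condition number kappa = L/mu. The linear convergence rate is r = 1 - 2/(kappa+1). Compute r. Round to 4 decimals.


Step 1: Compute the condition number.
kappa = L/mu = 72/9 = 8.0
Step 2: Compute the convergence rate.
r = 1 - 2/(kappa + 1) = 1 - 2*mu/(L + mu) = (L - mu)/(L + mu) = 63/81 = 0.7778


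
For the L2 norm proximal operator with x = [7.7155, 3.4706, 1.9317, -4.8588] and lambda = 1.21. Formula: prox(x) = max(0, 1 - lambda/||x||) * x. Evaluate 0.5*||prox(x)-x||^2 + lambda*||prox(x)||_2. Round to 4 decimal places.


Step 1: Compute ||x||.
||x|| = 9.9455
Step 2: Compute scaling factor.
scale = max(0, 1 - 1.21/9.9455) = 0.8783
Step 3: prox(x) = [6.7768, 3.0484, 1.6967, -4.2677]
||prox(x)|| = 8.7355
Step 4: Proximal objective.
0.5*||prox-x||^2 = 0.7321
lambda*||prox|| = 10.57
Total = 11.302


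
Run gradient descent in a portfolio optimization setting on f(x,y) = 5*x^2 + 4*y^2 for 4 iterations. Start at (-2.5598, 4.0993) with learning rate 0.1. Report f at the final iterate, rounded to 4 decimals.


Gradient descent on f(x,y) = 5*x^2 + 4*y^2.
Starting point: (-2.5598, 4.0993), alpha = 0.1
Step 1: grad_x = 2*5*-2.5598 = -25.598, grad_y = 2*4*4.0993 = 32.7944
  x_1 = -2.5598 - 0.1*-25.598 = 0.0
  y_1 = 4.0993 - 0.1*32.7944 = 0.8199
Step 2: grad_x = 2*5*0.0 = 0.0, grad_y = 2*4*0.8199 = 6.5589
  x_2 = 0.0 - 0.1*0.0 = 0.0
  y_2 = 0.8199 - 0.1*6.5589 = 0.164
Step 3: grad_x = 2*5*0.0 = 0.0, grad_y = 2*4*0.164 = 1.3118
  x_3 = 0.0 - 0.1*0.0 = 0.0
  y_3 = 0.164 - 0.1*1.3118 = 0.0328
Step 4: grad_x = 2*5*0.0 = 0.0, grad_y = 2*4*0.0328 = 0.2624
  x_4 = 0.0 - 0.1*0.0 = 0.0
  y_4 = 0.0328 - 0.1*0.2624 = 0.0066
f(0.0, 0.0066) = 5*0.0^2 + 4*0.0066^2 = 0.0002


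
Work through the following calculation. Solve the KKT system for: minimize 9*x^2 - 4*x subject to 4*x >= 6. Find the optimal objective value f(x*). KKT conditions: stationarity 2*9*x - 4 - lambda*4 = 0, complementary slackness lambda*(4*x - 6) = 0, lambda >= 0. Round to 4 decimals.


Step 1: Try lambda = 0 (constraint inactive).
x_unc = 4/(2*9) = 0.2222
Check: 4*0.2222 = 0.8888 < 6 -- violated!
Step 2: Constraint must be active: 4*x = 6
x* = 6/4 = 1.5
lambda = (2*9*1.5 - 4)/4 = 5.75
Step 3: Compute optimal value.
f(x*) = 9*1.5^2 - 4*1.5 = 14.25


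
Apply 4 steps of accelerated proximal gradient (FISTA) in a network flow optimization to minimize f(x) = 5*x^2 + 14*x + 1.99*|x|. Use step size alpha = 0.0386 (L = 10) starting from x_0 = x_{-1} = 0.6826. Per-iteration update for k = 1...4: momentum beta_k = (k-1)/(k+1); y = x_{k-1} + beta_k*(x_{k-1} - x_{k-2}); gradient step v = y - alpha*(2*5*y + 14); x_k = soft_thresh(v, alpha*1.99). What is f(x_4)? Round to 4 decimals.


FISTA on f(x) = 5*x^2 + 14*x + 1.99*|x|
L = 10, alpha = 0.0386
Iteration 1: beta = 0.0, y = 0.6826 + 0.0*(0.6826 - 0.6826) = 0.6826
  grad(y) = 20.826, v = y - alpha*grad = -0.1213
  prox(v) = soft_thresh(-0.1213, 0.0768) = -0.0445
Iteration 2: beta = 0.3333, y = -0.0445 + 0.3333*(-0.0445 - 0.6826) = -0.2868
  grad(y) = 11.1317, v = y - alpha*grad = -0.7165
  prox(v) = soft_thresh(-0.7165, 0.0768) = -0.6397
Iteration 3: beta = 0.5, y = -0.6397 + 0.5*(-0.6397 + 0.0445) = -0.9373
  grad(y) = 4.6269, v = y - alpha*grad = -1.1159
  prox(v) = soft_thresh(-1.1159, 0.0768) = -1.0391
Iteration 4: beta = 0.6, y = -1.0391 + 0.6*(-1.0391 + 0.6397) = -1.2787
  grad(y) = 1.2127, v = y - alpha*grad = -1.3255
  prox(v) = soft_thresh(-1.3255, 0.0768) = -1.2487
f(x_4) = 5*(-1.2487)^2 + 14*(-1.2487) + 1.99*|-1.2487| = -7.2006


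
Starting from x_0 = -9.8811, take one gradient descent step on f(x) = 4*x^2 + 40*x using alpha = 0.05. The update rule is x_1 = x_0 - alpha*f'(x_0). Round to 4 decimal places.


We compute the gradient at x_0 and apply the update.
f'(x) = 8*x + 40
f'(-9.8811) = 8*-9.8811 + 40 = -39.0488
x_1 = -9.8811 - 0.05*-39.0488 = -7.9287


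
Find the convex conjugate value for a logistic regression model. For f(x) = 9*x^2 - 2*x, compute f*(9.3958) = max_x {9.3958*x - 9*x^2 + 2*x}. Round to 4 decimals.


f*(y) = sup_x {y*x - a*x^2 - b*x} = sup_x {(y-b)*x - a*x^2}
FOC: (y - b) - 2a*x = 0 => x* = (y - b)/(2a)
x* = (9.3958 + 2)/(2*9) = 0.6331
f*(9.3958) = (y-b)^2/(4a) = (9.3958 + 2)^2/(4*9)
= 129.8643/36 = 3.6073


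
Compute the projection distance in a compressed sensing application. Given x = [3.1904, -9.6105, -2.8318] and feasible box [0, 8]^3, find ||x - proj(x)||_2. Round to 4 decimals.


Project each component onto [0, 8].
clip(3.1904) = 3.1904, clip(-9.6105) = 0.0, clip(-2.8318) = 0.0
Projection = [3.1904, 0.0, 0.0]
Squared diffs: [0.0, 92.3617, 8.0191]
Distance = sqrt(100.3808) = 10.019


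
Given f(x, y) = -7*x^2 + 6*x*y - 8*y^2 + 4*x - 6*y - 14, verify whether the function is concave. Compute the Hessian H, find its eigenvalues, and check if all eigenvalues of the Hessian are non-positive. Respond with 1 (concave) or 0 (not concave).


The Hessian of f(x,y) = -7*x^2 + 6*x*y - 8*y^2 + 4*x - 6*y - 14 is:
H = [[-14, 6], [6, -16]]
Trace = -14 - 16 = -30
Determinant = -14*-16 - (6)^2 = 188
Discriminant = (-30)^2 - 4*188 = 148.0
Eigenvalues: lambda_1 = -21.0828, lambda_2 = -8.9172
The function is concave.

1


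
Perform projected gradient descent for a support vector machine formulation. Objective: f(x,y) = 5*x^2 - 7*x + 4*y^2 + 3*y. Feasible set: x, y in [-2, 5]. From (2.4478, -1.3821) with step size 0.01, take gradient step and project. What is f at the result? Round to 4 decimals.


Step 1: Compute gradient at (2.4478, -1.3821).
grad_x = 2*5*2.4478 - 7 = 17.478
grad_y = 2*4*-1.3821 + 3 = -8.0568
Step 2: Gradient step.
x_raw = 2.4478 - 0.01*17.478 = 2.273
y_raw = -1.3821 - 0.01*-8.0568 = -1.3015
Step 3: Project onto [-2, 5].
x_proj = clip(2.273) = 2.273
y_proj = clip(-1.3015) = -1.3015
Step 4: Evaluate f.
f(2.273, -1.3015) = 12.7933


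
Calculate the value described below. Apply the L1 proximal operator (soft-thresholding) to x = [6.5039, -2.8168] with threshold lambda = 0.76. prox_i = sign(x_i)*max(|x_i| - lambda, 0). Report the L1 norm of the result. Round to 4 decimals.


Soft-thresholding with lambda = 0.76:
prox(6.5039) = sign(6.5039)*max(|6.5039| - 0.76, 0) = 5.7439
prox(-2.8168) = sign(-2.8168)*max(|-2.8168| - 0.76, 0) = -2.0568
prox(x) = [5.7439, -2.0568]
||prox(x)||_1 = 5.7439 + 2.0568 = 7.8007


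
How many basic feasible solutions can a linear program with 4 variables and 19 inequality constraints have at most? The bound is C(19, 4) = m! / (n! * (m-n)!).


Each vertex corresponds to some choice of n active constraints out of m, so the number of vertices is at most C(m, n) = m! / (n!(m-n)!).
m = 19, n = 4
Numerator: 19 * 18 * 17 * 16
Denominator: 4! = 24
C(19, 4) = 3876


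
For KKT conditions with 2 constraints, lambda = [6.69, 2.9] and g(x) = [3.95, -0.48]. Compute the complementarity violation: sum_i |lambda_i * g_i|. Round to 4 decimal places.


KKT complementary slackness check:
lambda_1 * g_1 = 6.69 * 3.95 = 26.4255
lambda_2 * g_2 = 2.9 * -0.48 = -1.392
Total violation = 26.4255 + 1.392 = 27.8175


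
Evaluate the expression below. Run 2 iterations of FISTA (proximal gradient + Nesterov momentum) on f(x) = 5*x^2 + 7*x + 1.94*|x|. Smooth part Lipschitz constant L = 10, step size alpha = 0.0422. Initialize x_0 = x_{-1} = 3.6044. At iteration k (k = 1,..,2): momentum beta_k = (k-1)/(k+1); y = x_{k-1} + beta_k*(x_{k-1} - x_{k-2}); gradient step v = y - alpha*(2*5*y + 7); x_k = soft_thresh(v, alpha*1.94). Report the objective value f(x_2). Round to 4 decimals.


FISTA on f(x) = 5*x^2 + 7*x + 1.94*|x|
L = 10, alpha = 0.0422
Iteration 1: beta = 0.0, y = 3.6044 + 0.0*(3.6044 - 3.6044) = 3.6044
  grad(y) = 43.044, v = y - alpha*grad = 1.7879
  prox(v) = soft_thresh(1.7879, 0.0819) = 1.7061
Iteration 2: beta = 0.3333, y = 1.7061 + 0.3333*(1.7061 - 3.6044) = 1.0733
  grad(y) = 17.733, v = y - alpha*grad = 0.325
  prox(v) = soft_thresh(0.325, 0.0819) = 0.2431
f(x_2) = 5*0.2431^2 + 7*0.2431 + 1.94*|0.2431| = 2.4688


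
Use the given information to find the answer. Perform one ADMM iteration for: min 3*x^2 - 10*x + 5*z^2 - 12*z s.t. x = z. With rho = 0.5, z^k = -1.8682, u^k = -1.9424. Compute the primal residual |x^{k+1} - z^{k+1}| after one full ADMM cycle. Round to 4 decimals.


ADMM iteration with rho = 0.5, z^k = -1.8682, u^k = -1.9424
Step 1: x-update.
Minimize 3*x^2 - 10*x + (0.5/2)*(x + 1.8682 - 1.9424)^2
FOC: (2*3 + 0.5)*x = 10 + 0.5*(-1.8682 + 1.9424)
x^{k+1} = 1.5442
Step 2: z-update.
Minimize 5*z^2 - 12*z + (0.5/2)*(1.5442 - z - 1.9424)^2
FOC: (2*5 + 0.5)*z = 12 + 0.5*(1.5442 - 1.9424)
z^{k+1} = 1.1239
Step 3: u-update.
u^{k+1} = -1.9424 + 1.5442 - 1.1239 = -1.5221
Step 4: Primal residual = |1.5442 - 1.1239| = 0.4203


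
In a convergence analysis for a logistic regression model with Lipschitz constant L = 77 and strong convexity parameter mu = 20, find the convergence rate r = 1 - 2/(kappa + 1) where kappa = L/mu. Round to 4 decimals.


Step 1: Compute the condition number.
kappa = L/mu = 77/20 = 3.85
Step 2: Compute the convergence rate.
r = 1 - 2/(kappa + 1) = 1 - 2*mu/(L + mu) = (L - mu)/(L + mu) = 57/97 = 0.5876


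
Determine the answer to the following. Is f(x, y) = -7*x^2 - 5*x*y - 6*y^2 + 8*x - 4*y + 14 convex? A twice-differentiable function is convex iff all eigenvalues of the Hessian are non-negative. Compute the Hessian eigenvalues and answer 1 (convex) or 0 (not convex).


The Hessian of f(x,y) = -7*x^2 - 5*x*y - 6*y^2 + 8*x - 4*y + 14 is:
H = [[-14, -5], [-5, -12]]
Trace = -14 - 12 = -26
Determinant = -14*-12 - (-5)^2 = 143
Discriminant = (-26)^2 - 4*143 = 104.0
Eigenvalues: lambda_1 = -18.099, lambda_2 = -7.901
The function is not convex.

0


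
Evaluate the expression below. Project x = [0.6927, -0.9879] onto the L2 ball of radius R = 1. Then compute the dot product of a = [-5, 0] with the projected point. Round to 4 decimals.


Step 1: Compute ||x|| (intermediates to 6 decimals).
||x|| = sqrt(0.6927^2 + (-0.9879)^2) = 1.206557
Step 2: Project.
Since ||x|| > R, scale = R/||x|| = 1/1.206557 = 0.828805, proj(x) = scale * x
proj(x) = [0.574113, -0.818776]
Step 3: Dot product.
a^T * proj(x) = -5*0.574113 + 0*(-0.818776) = -2.8706


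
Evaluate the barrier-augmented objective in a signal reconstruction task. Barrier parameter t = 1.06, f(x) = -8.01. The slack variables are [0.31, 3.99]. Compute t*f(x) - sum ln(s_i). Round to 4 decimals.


Step 1: Compute log-barrier.
ln values: [-1.1712, 1.3838]
phi = -(-1.1712 + 1.3838) = -0.2126
Step 2: Compute augmented objective.
t*f(x) = 1.06*-8.01 = -8.4906
Total = -8.4906 - 0.2126 = -8.7032


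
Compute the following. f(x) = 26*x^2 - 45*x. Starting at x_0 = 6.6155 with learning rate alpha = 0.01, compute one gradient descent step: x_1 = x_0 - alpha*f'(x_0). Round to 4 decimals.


We compute the gradient at x_0 and apply the update.
f'(x) = 52*x - 45
f'(6.6155) = 52*6.6155 - 45 = 299.006
x_1 = 6.6155 - 0.01*299.006 = 3.6254


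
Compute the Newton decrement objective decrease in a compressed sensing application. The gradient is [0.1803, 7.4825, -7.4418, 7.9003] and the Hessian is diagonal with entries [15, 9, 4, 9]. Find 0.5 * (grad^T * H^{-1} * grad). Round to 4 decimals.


Step 1: H is diagonal, so H^(-1) * g = [0.012, 0.8314, -1.8605, 0.8778].
Step 2: g^T H^(-1) g = sum_i g_i^2 / H_ii
  = (0.1803)^2/15 + (7.4825)^2/9 + (-7.4418)^2/4 + (7.9003)^2/9
  = 0.0022 + 6.2209 + 13.8451 + 6.935 = 27.0031
Step 3: Objective decrease = 0.5 * g^T H^(-1) g = 13.5016


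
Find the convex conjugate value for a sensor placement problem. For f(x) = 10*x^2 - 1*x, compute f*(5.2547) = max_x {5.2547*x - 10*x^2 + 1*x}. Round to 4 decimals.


f*(y) = sup_x {y*x - a*x^2 - b*x} = sup_x {(y-b)*x - a*x^2}
FOC: (y - b) - 2a*x = 0 => x* = (y - b)/(2a)
x* = (5.2547 + 1)/(2*10) = 0.3127
f*(5.2547) = (y-b)^2/(4a) = (5.2547 + 1)^2/(4*10)
= 39.1213/40 = 0.978


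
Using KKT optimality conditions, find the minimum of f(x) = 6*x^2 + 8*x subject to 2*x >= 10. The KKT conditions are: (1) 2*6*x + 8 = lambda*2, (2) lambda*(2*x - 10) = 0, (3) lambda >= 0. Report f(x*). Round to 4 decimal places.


Step 1: Try lambda = 0 (constraint inactive).
x_unc = -8/(2*6) = -0.6667
Check: 2*-0.6667 = -1.3334 < 10 -- violated!
Step 2: Constraint must be active: 2*x = 10
x* = 10/2 = 5.0
lambda = (2*6*5.0 + 8)/2 = 34.0
Step 3: Compute optimal value.
f(x*) = 6*5.0^2 + 8*5.0 = 190.0


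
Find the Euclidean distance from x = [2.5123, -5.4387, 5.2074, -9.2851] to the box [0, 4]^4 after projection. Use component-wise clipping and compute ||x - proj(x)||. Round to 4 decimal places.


Project each component onto [0, 4].
clip(2.5123) = 2.5123, clip(-5.4387) = 0.0, clip(5.2074) = 4.0, clip(-9.2851) = 0.0
Projection = [2.5123, 0.0, 4.0, 0.0]
Squared diffs: [0.0, 29.5795, 1.4578, 86.2131]
Distance = sqrt(117.2504) = 10.8282


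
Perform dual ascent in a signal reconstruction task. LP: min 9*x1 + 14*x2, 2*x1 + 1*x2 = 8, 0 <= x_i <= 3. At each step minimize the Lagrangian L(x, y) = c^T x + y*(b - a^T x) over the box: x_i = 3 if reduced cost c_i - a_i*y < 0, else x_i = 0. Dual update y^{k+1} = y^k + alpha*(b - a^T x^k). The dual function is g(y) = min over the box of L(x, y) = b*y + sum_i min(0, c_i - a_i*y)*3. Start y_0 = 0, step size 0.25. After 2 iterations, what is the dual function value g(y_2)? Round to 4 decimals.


Dual ascent for LP: min 9*x1 + 14*x2, 2*x1 + 1*x2 = 8, 0 <= x_i <= 3
Step 1: y^k = 0.0, reduced costs: (9.0, 14.0)
  x^k = (0.0, 0.0), subgradient = b - a^T x = 8.0
  y^{k+1} = 0.0 + 0.25*8.0 = 2.0
Step 2: y^k = 2.0, reduced costs: (5.0, 12.0)
  x^k = (0.0, 0.0), subgradient = b - a^T x = 8.0
  y^{k+1} = 2.0 + 0.25*8.0 = 4.0
Dual objective at y_2 = 4.0: reduced costs (1.0, 10.0), box minimizer x = (0.0, 0.0)
g(y_2) = b*y + (c1 - a1*y)*x1 + (c2 - a2*y)*x2 = 8*4.0 + 1.0*0.0 + 10.0*0.0 = 32.0 + 0.0 + 0.0 = 32.0
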